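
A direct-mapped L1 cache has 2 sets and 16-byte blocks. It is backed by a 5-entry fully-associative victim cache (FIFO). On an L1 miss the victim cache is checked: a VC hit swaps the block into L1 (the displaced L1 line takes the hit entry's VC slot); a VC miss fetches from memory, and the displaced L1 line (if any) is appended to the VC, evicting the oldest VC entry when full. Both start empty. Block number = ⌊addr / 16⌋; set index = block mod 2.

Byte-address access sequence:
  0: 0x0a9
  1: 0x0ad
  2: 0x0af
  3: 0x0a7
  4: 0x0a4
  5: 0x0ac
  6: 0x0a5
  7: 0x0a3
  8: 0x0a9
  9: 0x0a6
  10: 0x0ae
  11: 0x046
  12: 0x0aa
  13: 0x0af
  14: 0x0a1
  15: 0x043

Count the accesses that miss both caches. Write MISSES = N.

MISSES = 2

  [0] addr=0xa9 blk=10 s=0: MISS | VC []
  [1] addr=0xad blk=10 s=0: L1-HIT | VC []
  [2] addr=0xaf blk=10 s=0: L1-HIT | VC []
  [3] addr=0xa7 blk=10 s=0: L1-HIT | VC []
  [4] addr=0xa4 blk=10 s=0: L1-HIT | VC []
  [5] addr=0xac blk=10 s=0: L1-HIT | VC []
  [6] addr=0xa5 blk=10 s=0: L1-HIT | VC []
  [7] addr=0xa3 blk=10 s=0: L1-HIT | VC []
  [8] addr=0xa9 blk=10 s=0: L1-HIT | VC []
  [9] addr=0xa6 blk=10 s=0: L1-HIT | VC []
  [10] addr=0xae blk=10 s=0: L1-HIT | VC []
  [11] addr=0x46 blk=4 s=0: MISS | VC [10]
  [12] addr=0xaa blk=10 s=0: VC-HIT | VC [4]
  [13] addr=0xaf blk=10 s=0: L1-HIT | VC [4]
  [14] addr=0xa1 blk=10 s=0: L1-HIT | VC [4]
  [15] addr=0x43 blk=4 s=0: VC-HIT | VC [10]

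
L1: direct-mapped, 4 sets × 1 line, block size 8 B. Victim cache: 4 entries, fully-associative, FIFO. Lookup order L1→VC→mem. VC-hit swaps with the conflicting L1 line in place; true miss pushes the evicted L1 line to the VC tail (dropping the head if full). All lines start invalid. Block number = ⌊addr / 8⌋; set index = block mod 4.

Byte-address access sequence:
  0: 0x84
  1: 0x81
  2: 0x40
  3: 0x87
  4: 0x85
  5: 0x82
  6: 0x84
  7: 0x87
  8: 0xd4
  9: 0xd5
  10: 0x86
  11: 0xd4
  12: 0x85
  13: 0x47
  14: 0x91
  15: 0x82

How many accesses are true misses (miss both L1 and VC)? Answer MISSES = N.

MISSES = 4

0: 0x84 (blk 16, set 0) → MISS  vc=[]
1: 0x81 (blk 16, set 0) → L1-HIT  vc=[]
2: 0x40 (blk 8, set 0) → MISS  vc=[16]
3: 0x87 (blk 16, set 0) → VC-HIT  vc=[8]
4: 0x85 (blk 16, set 0) → L1-HIT  vc=[8]
5: 0x82 (blk 16, set 0) → L1-HIT  vc=[8]
6: 0x84 (blk 16, set 0) → L1-HIT  vc=[8]
7: 0x87 (blk 16, set 0) → L1-HIT  vc=[8]
8: 0xd4 (blk 26, set 2) → MISS  vc=[8]
9: 0xd5 (blk 26, set 2) → L1-HIT  vc=[8]
10: 0x86 (blk 16, set 0) → L1-HIT  vc=[8]
11: 0xd4 (blk 26, set 2) → L1-HIT  vc=[8]
12: 0x85 (blk 16, set 0) → L1-HIT  vc=[8]
13: 0x47 (blk 8, set 0) → VC-HIT  vc=[16]
14: 0x91 (blk 18, set 2) → MISS  vc=[16, 26]
15: 0x82 (blk 16, set 0) → VC-HIT  vc=[8, 26]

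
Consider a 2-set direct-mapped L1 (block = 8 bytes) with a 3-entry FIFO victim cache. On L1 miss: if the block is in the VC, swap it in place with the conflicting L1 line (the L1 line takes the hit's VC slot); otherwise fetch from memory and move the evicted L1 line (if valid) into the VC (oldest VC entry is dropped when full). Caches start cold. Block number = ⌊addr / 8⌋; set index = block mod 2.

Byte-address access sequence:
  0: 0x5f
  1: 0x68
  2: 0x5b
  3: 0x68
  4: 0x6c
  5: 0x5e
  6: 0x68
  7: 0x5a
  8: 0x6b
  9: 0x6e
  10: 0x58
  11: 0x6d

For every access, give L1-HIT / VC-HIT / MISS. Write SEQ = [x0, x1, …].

  [0] addr=0x5f blk=11 s=1: MISS | VC []
  [1] addr=0x68 blk=13 s=1: MISS | VC [11]
  [2] addr=0x5b blk=11 s=1: VC-HIT | VC [13]
  [3] addr=0x68 blk=13 s=1: VC-HIT | VC [11]
  [4] addr=0x6c blk=13 s=1: L1-HIT | VC [11]
  [5] addr=0x5e blk=11 s=1: VC-HIT | VC [13]
  [6] addr=0x68 blk=13 s=1: VC-HIT | VC [11]
  [7] addr=0x5a blk=11 s=1: VC-HIT | VC [13]
  [8] addr=0x6b blk=13 s=1: VC-HIT | VC [11]
  [9] addr=0x6e blk=13 s=1: L1-HIT | VC [11]
  [10] addr=0x58 blk=11 s=1: VC-HIT | VC [13]
  [11] addr=0x6d blk=13 s=1: VC-HIT | VC [11]

SEQ = [MISS, MISS, VC-HIT, VC-HIT, L1-HIT, VC-HIT, VC-HIT, VC-HIT, VC-HIT, L1-HIT, VC-HIT, VC-HIT]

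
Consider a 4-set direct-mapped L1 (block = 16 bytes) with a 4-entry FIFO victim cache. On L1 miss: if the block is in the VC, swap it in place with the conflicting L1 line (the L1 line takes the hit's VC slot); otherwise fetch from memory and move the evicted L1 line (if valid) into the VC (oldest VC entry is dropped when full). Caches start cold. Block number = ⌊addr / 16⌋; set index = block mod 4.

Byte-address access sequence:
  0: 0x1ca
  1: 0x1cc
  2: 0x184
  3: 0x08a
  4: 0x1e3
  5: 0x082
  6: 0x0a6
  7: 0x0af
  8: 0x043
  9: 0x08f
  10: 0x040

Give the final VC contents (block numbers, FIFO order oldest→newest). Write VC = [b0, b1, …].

#0 0x1ca→b28/s0 MISS; vc=[]
#1 0x1cc→b28/s0 L1-HIT; vc=[]
#2 0x184→b24/s0 MISS; vc=[28]
#3 0x8a→b8/s0 MISS; vc=[28,24]
#4 0x1e3→b30/s2 MISS; vc=[28,24]
#5 0x82→b8/s0 L1-HIT; vc=[28,24]
#6 0xa6→b10/s2 MISS; vc=[28,24,30]
#7 0xaf→b10/s2 L1-HIT; vc=[28,24,30]
#8 0x43→b4/s0 MISS; vc=[28,24,30,8]
#9 0x8f→b8/s0 VC-HIT; vc=[28,24,30,4]
#10 0x40→b4/s0 VC-HIT; vc=[28,24,30,8]

VC = [28, 24, 30, 8]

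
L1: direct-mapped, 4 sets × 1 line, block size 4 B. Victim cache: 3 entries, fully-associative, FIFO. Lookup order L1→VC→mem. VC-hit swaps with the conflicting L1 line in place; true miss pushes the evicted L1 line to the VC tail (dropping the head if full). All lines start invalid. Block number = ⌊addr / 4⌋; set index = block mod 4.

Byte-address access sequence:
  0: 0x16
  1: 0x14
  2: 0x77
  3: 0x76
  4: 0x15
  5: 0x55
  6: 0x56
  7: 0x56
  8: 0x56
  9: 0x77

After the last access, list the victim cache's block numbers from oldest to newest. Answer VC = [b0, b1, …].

VC = [21, 5]

0: 0x16 (blk 5, set 1) → MISS  vc=[]
1: 0x14 (blk 5, set 1) → L1-HIT  vc=[]
2: 0x77 (blk 29, set 1) → MISS  vc=[5]
3: 0x76 (blk 29, set 1) → L1-HIT  vc=[5]
4: 0x15 (blk 5, set 1) → VC-HIT  vc=[29]
5: 0x55 (blk 21, set 1) → MISS  vc=[29, 5]
6: 0x56 (blk 21, set 1) → L1-HIT  vc=[29, 5]
7: 0x56 (blk 21, set 1) → L1-HIT  vc=[29, 5]
8: 0x56 (blk 21, set 1) → L1-HIT  vc=[29, 5]
9: 0x77 (blk 29, set 1) → VC-HIT  vc=[21, 5]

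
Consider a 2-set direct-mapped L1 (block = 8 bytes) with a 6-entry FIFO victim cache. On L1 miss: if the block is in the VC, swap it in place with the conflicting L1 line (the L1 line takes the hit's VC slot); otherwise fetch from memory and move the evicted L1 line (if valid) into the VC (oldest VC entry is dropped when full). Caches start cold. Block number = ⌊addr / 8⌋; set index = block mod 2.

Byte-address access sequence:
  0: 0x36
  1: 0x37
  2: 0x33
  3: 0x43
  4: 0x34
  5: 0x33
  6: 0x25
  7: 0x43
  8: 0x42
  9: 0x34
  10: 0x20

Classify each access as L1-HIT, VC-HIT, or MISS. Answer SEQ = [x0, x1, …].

#0 0x36→b6/s0 MISS; vc=[]
#1 0x37→b6/s0 L1-HIT; vc=[]
#2 0x33→b6/s0 L1-HIT; vc=[]
#3 0x43→b8/s0 MISS; vc=[6]
#4 0x34→b6/s0 VC-HIT; vc=[8]
#5 0x33→b6/s0 L1-HIT; vc=[8]
#6 0x25→b4/s0 MISS; vc=[8,6]
#7 0x43→b8/s0 VC-HIT; vc=[4,6]
#8 0x42→b8/s0 L1-HIT; vc=[4,6]
#9 0x34→b6/s0 VC-HIT; vc=[4,8]
#10 0x20→b4/s0 VC-HIT; vc=[6,8]

SEQ = [MISS, L1-HIT, L1-HIT, MISS, VC-HIT, L1-HIT, MISS, VC-HIT, L1-HIT, VC-HIT, VC-HIT]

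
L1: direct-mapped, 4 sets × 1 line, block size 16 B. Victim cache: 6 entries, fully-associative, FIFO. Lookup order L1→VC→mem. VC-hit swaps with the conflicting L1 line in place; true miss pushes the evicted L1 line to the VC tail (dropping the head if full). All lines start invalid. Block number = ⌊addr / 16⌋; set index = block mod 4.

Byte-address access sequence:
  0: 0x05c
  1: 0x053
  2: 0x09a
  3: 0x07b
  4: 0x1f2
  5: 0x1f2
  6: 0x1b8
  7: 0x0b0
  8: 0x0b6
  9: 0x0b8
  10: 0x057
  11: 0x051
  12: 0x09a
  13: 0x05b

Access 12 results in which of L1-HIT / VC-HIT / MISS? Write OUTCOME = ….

OUTCOME = VC-HIT

  [0] addr=0x5c blk=5 s=1: MISS | VC []
  [1] addr=0x53 blk=5 s=1: L1-HIT | VC []
  [2] addr=0x9a blk=9 s=1: MISS | VC [5]
  [3] addr=0x7b blk=7 s=3: MISS | VC [5]
  [4] addr=0x1f2 blk=31 s=3: MISS | VC [5, 7]
  [5] addr=0x1f2 blk=31 s=3: L1-HIT | VC [5, 7]
  [6] addr=0x1b8 blk=27 s=3: MISS | VC [5, 7, 31]
  [7] addr=0xb0 blk=11 s=3: MISS | VC [5, 7, 31, 27]
  [8] addr=0xb6 blk=11 s=3: L1-HIT | VC [5, 7, 31, 27]
  [9] addr=0xb8 blk=11 s=3: L1-HIT | VC [5, 7, 31, 27]
  [10] addr=0x57 blk=5 s=1: VC-HIT | VC [9, 7, 31, 27]
  [11] addr=0x51 blk=5 s=1: L1-HIT | VC [9, 7, 31, 27]
  [12] addr=0x9a blk=9 s=1: VC-HIT | VC [5, 7, 31, 27]
  [13] addr=0x5b blk=5 s=1: VC-HIT | VC [9, 7, 31, 27]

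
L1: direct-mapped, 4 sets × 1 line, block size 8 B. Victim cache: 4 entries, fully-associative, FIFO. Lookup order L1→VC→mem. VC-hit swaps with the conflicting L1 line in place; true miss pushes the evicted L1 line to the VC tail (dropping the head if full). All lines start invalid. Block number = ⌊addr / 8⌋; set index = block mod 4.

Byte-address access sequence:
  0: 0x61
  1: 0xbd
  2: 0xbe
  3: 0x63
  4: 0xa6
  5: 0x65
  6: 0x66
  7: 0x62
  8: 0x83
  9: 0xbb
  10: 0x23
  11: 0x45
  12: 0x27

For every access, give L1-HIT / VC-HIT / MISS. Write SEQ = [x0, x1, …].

#0 0x61→b12/s0 MISS; vc=[]
#1 0xbd→b23/s3 MISS; vc=[]
#2 0xbe→b23/s3 L1-HIT; vc=[]
#3 0x63→b12/s0 L1-HIT; vc=[]
#4 0xa6→b20/s0 MISS; vc=[12]
#5 0x65→b12/s0 VC-HIT; vc=[20]
#6 0x66→b12/s0 L1-HIT; vc=[20]
#7 0x62→b12/s0 L1-HIT; vc=[20]
#8 0x83→b16/s0 MISS; vc=[20,12]
#9 0xbb→b23/s3 L1-HIT; vc=[20,12]
#10 0x23→b4/s0 MISS; vc=[20,12,16]
#11 0x45→b8/s0 MISS; vc=[20,12,16,4]
#12 0x27→b4/s0 VC-HIT; vc=[20,12,16,8]

SEQ = [MISS, MISS, L1-HIT, L1-HIT, MISS, VC-HIT, L1-HIT, L1-HIT, MISS, L1-HIT, MISS, MISS, VC-HIT]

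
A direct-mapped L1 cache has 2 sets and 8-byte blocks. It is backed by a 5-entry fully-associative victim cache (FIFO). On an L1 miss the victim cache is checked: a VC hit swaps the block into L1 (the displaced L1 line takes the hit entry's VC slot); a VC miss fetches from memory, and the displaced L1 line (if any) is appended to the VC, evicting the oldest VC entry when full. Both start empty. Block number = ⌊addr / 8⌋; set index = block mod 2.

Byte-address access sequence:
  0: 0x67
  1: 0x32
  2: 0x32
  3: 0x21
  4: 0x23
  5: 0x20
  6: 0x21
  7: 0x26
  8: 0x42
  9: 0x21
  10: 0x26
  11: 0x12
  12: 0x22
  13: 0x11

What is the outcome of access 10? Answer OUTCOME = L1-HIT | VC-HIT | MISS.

OUTCOME = L1-HIT

  [0] addr=0x67 blk=12 s=0: MISS | VC []
  [1] addr=0x32 blk=6 s=0: MISS | VC [12]
  [2] addr=0x32 blk=6 s=0: L1-HIT | VC [12]
  [3] addr=0x21 blk=4 s=0: MISS | VC [12, 6]
  [4] addr=0x23 blk=4 s=0: L1-HIT | VC [12, 6]
  [5] addr=0x20 blk=4 s=0: L1-HIT | VC [12, 6]
  [6] addr=0x21 blk=4 s=0: L1-HIT | VC [12, 6]
  [7] addr=0x26 blk=4 s=0: L1-HIT | VC [12, 6]
  [8] addr=0x42 blk=8 s=0: MISS | VC [12, 6, 4]
  [9] addr=0x21 blk=4 s=0: VC-HIT | VC [12, 6, 8]
  [10] addr=0x26 blk=4 s=0: L1-HIT | VC [12, 6, 8]
  [11] addr=0x12 blk=2 s=0: MISS | VC [12, 6, 8, 4]
  [12] addr=0x22 blk=4 s=0: VC-HIT | VC [12, 6, 8, 2]
  [13] addr=0x11 blk=2 s=0: VC-HIT | VC [12, 6, 8, 4]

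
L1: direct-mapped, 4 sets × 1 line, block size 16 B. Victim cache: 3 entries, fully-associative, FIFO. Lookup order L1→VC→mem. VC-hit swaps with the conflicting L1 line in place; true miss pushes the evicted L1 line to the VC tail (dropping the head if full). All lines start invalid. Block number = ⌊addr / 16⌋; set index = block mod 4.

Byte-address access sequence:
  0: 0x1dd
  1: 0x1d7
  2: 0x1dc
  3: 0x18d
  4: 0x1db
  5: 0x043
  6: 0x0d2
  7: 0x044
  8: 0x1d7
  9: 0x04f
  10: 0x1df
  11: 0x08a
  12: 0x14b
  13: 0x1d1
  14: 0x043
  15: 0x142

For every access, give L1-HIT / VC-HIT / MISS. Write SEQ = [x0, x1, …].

SEQ = [MISS, L1-HIT, L1-HIT, MISS, L1-HIT, MISS, MISS, L1-HIT, VC-HIT, L1-HIT, L1-HIT, MISS, MISS, L1-HIT, VC-HIT, VC-HIT]

  [0] addr=0x1dd blk=29 s=1: MISS | VC []
  [1] addr=0x1d7 blk=29 s=1: L1-HIT | VC []
  [2] addr=0x1dc blk=29 s=1: L1-HIT | VC []
  [3] addr=0x18d blk=24 s=0: MISS | VC []
  [4] addr=0x1db blk=29 s=1: L1-HIT | VC []
  [5] addr=0x43 blk=4 s=0: MISS | VC [24]
  [6] addr=0xd2 blk=13 s=1: MISS | VC [24, 29]
  [7] addr=0x44 blk=4 s=0: L1-HIT | VC [24, 29]
  [8] addr=0x1d7 blk=29 s=1: VC-HIT | VC [24, 13]
  [9] addr=0x4f blk=4 s=0: L1-HIT | VC [24, 13]
  [10] addr=0x1df blk=29 s=1: L1-HIT | VC [24, 13]
  [11] addr=0x8a blk=8 s=0: MISS | VC [24, 13, 4]
  [12] addr=0x14b blk=20 s=0: MISS | VC [13, 4, 8]
  [13] addr=0x1d1 blk=29 s=1: L1-HIT | VC [13, 4, 8]
  [14] addr=0x43 blk=4 s=0: VC-HIT | VC [13, 20, 8]
  [15] addr=0x142 blk=20 s=0: VC-HIT | VC [13, 4, 8]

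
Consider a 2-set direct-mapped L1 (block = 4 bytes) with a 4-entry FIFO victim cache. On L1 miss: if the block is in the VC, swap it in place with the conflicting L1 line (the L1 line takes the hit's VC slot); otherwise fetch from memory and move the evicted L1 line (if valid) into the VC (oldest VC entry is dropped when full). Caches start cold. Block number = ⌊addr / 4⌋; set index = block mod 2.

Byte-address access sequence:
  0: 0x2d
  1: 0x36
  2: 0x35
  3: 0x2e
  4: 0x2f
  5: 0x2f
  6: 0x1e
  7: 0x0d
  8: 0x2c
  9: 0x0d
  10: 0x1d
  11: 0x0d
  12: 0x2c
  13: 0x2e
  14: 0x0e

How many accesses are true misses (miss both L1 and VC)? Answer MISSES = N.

MISSES = 4

0: 0x2d (blk 11, set 1) → MISS  vc=[]
1: 0x36 (blk 13, set 1) → MISS  vc=[11]
2: 0x35 (blk 13, set 1) → L1-HIT  vc=[11]
3: 0x2e (blk 11, set 1) → VC-HIT  vc=[13]
4: 0x2f (blk 11, set 1) → L1-HIT  vc=[13]
5: 0x2f (blk 11, set 1) → L1-HIT  vc=[13]
6: 0x1e (blk 7, set 1) → MISS  vc=[13, 11]
7: 0xd (blk 3, set 1) → MISS  vc=[13, 11, 7]
8: 0x2c (blk 11, set 1) → VC-HIT  vc=[13, 3, 7]
9: 0xd (blk 3, set 1) → VC-HIT  vc=[13, 11, 7]
10: 0x1d (blk 7, set 1) → VC-HIT  vc=[13, 11, 3]
11: 0xd (blk 3, set 1) → VC-HIT  vc=[13, 11, 7]
12: 0x2c (blk 11, set 1) → VC-HIT  vc=[13, 3, 7]
13: 0x2e (blk 11, set 1) → L1-HIT  vc=[13, 3, 7]
14: 0xe (blk 3, set 1) → VC-HIT  vc=[13, 11, 7]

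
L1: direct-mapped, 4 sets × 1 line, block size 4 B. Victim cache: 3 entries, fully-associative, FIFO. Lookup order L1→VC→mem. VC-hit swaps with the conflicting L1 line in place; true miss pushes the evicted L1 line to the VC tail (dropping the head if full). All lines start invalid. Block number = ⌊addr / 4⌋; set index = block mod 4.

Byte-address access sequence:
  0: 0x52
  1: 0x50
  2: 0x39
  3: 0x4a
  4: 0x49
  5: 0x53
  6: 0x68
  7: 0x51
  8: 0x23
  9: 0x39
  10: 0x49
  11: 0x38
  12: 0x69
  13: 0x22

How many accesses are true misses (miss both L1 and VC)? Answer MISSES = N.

MISSES = 5

  [0] addr=0x52 blk=20 s=0: MISS | VC []
  [1] addr=0x50 blk=20 s=0: L1-HIT | VC []
  [2] addr=0x39 blk=14 s=2: MISS | VC []
  [3] addr=0x4a blk=18 s=2: MISS | VC [14]
  [4] addr=0x49 blk=18 s=2: L1-HIT | VC [14]
  [5] addr=0x53 blk=20 s=0: L1-HIT | VC [14]
  [6] addr=0x68 blk=26 s=2: MISS | VC [14, 18]
  [7] addr=0x51 blk=20 s=0: L1-HIT | VC [14, 18]
  [8] addr=0x23 blk=8 s=0: MISS | VC [14, 18, 20]
  [9] addr=0x39 blk=14 s=2: VC-HIT | VC [26, 18, 20]
  [10] addr=0x49 blk=18 s=2: VC-HIT | VC [26, 14, 20]
  [11] addr=0x38 blk=14 s=2: VC-HIT | VC [26, 18, 20]
  [12] addr=0x69 blk=26 s=2: VC-HIT | VC [14, 18, 20]
  [13] addr=0x22 blk=8 s=0: L1-HIT | VC [14, 18, 20]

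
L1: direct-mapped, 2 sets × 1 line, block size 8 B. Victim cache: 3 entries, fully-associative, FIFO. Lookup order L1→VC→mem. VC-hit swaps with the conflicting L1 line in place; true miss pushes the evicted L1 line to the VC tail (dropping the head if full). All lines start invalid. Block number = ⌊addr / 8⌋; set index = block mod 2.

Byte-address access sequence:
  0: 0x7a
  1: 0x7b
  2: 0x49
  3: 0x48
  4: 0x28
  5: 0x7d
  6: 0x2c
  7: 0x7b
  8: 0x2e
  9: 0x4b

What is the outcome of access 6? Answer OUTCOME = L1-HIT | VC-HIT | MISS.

OUTCOME = VC-HIT

  [0] addr=0x7a blk=15 s=1: MISS | VC []
  [1] addr=0x7b blk=15 s=1: L1-HIT | VC []
  [2] addr=0x49 blk=9 s=1: MISS | VC [15]
  [3] addr=0x48 blk=9 s=1: L1-HIT | VC [15]
  [4] addr=0x28 blk=5 s=1: MISS | VC [15, 9]
  [5] addr=0x7d blk=15 s=1: VC-HIT | VC [5, 9]
  [6] addr=0x2c blk=5 s=1: VC-HIT | VC [15, 9]
  [7] addr=0x7b blk=15 s=1: VC-HIT | VC [5, 9]
  [8] addr=0x2e blk=5 s=1: VC-HIT | VC [15, 9]
  [9] addr=0x4b blk=9 s=1: VC-HIT | VC [15, 5]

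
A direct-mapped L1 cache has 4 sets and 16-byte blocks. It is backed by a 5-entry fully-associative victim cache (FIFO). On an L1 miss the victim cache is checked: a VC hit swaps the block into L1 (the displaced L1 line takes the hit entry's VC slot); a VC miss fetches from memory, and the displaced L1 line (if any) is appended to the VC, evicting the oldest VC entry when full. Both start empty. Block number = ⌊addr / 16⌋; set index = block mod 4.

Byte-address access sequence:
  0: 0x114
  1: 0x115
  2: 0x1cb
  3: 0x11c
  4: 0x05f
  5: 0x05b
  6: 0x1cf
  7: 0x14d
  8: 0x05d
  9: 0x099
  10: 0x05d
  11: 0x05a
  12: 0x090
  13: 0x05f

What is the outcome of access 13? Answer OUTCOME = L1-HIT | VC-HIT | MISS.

#0 0x114→b17/s1 MISS; vc=[]
#1 0x115→b17/s1 L1-HIT; vc=[]
#2 0x1cb→b28/s0 MISS; vc=[]
#3 0x11c→b17/s1 L1-HIT; vc=[]
#4 0x5f→b5/s1 MISS; vc=[17]
#5 0x5b→b5/s1 L1-HIT; vc=[17]
#6 0x1cf→b28/s0 L1-HIT; vc=[17]
#7 0x14d→b20/s0 MISS; vc=[17,28]
#8 0x5d→b5/s1 L1-HIT; vc=[17,28]
#9 0x99→b9/s1 MISS; vc=[17,28,5]
#10 0x5d→b5/s1 VC-HIT; vc=[17,28,9]
#11 0x5a→b5/s1 L1-HIT; vc=[17,28,9]
#12 0x90→b9/s1 VC-HIT; vc=[17,28,5]
#13 0x5f→b5/s1 VC-HIT; vc=[17,28,9]

OUTCOME = VC-HIT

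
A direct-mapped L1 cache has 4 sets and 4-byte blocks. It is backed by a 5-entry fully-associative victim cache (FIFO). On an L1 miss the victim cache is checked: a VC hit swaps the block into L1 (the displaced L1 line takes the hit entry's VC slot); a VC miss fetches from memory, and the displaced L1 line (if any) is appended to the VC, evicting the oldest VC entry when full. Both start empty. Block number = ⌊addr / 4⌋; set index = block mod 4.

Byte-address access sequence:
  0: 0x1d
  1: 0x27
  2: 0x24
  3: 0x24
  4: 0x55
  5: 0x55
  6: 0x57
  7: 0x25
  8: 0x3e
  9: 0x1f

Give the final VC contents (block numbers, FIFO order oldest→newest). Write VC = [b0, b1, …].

  [0] addr=0x1d blk=7 s=3: MISS | VC []
  [1] addr=0x27 blk=9 s=1: MISS | VC []
  [2] addr=0x24 blk=9 s=1: L1-HIT | VC []
  [3] addr=0x24 blk=9 s=1: L1-HIT | VC []
  [4] addr=0x55 blk=21 s=1: MISS | VC [9]
  [5] addr=0x55 blk=21 s=1: L1-HIT | VC [9]
  [6] addr=0x57 blk=21 s=1: L1-HIT | VC [9]
  [7] addr=0x25 blk=9 s=1: VC-HIT | VC [21]
  [8] addr=0x3e blk=15 s=3: MISS | VC [21, 7]
  [9] addr=0x1f blk=7 s=3: VC-HIT | VC [21, 15]

VC = [21, 15]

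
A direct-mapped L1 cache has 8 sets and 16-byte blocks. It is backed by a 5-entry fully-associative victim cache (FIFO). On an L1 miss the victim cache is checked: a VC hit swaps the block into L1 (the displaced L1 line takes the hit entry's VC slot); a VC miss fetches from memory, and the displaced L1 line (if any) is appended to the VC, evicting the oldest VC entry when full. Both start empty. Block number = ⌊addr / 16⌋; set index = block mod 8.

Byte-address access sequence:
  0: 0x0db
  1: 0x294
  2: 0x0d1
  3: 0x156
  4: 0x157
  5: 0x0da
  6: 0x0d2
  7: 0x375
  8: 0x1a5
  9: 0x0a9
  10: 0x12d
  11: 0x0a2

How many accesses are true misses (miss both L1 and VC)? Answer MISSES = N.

  [0] addr=0xdb blk=13 s=5: MISS | VC []
  [1] addr=0x294 blk=41 s=1: MISS | VC []
  [2] addr=0xd1 blk=13 s=5: L1-HIT | VC []
  [3] addr=0x156 blk=21 s=5: MISS | VC [13]
  [4] addr=0x157 blk=21 s=5: L1-HIT | VC [13]
  [5] addr=0xda blk=13 s=5: VC-HIT | VC [21]
  [6] addr=0xd2 blk=13 s=5: L1-HIT | VC [21]
  [7] addr=0x375 blk=55 s=7: MISS | VC [21]
  [8] addr=0x1a5 blk=26 s=2: MISS | VC [21]
  [9] addr=0xa9 blk=10 s=2: MISS | VC [21, 26]
  [10] addr=0x12d blk=18 s=2: MISS | VC [21, 26, 10]
  [11] addr=0xa2 blk=10 s=2: VC-HIT | VC [21, 26, 18]

MISSES = 7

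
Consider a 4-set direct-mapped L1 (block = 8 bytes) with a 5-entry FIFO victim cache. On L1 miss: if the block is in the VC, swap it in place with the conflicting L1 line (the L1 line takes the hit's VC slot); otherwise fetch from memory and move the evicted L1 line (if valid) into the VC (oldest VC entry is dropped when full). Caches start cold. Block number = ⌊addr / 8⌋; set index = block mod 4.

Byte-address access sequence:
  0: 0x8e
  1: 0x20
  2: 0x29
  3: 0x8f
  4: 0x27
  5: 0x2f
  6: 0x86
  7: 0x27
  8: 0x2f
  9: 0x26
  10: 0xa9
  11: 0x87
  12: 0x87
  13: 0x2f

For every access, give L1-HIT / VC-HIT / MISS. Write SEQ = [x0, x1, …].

SEQ = [MISS, MISS, MISS, VC-HIT, L1-HIT, VC-HIT, MISS, VC-HIT, L1-HIT, L1-HIT, MISS, VC-HIT, L1-HIT, VC-HIT]

  [0] addr=0x8e blk=17 s=1: MISS | VC []
  [1] addr=0x20 blk=4 s=0: MISS | VC []
  [2] addr=0x29 blk=5 s=1: MISS | VC [17]
  [3] addr=0x8f blk=17 s=1: VC-HIT | VC [5]
  [4] addr=0x27 blk=4 s=0: L1-HIT | VC [5]
  [5] addr=0x2f blk=5 s=1: VC-HIT | VC [17]
  [6] addr=0x86 blk=16 s=0: MISS | VC [17, 4]
  [7] addr=0x27 blk=4 s=0: VC-HIT | VC [17, 16]
  [8] addr=0x2f blk=5 s=1: L1-HIT | VC [17, 16]
  [9] addr=0x26 blk=4 s=0: L1-HIT | VC [17, 16]
  [10] addr=0xa9 blk=21 s=1: MISS | VC [17, 16, 5]
  [11] addr=0x87 blk=16 s=0: VC-HIT | VC [17, 4, 5]
  [12] addr=0x87 blk=16 s=0: L1-HIT | VC [17, 4, 5]
  [13] addr=0x2f blk=5 s=1: VC-HIT | VC [17, 4, 21]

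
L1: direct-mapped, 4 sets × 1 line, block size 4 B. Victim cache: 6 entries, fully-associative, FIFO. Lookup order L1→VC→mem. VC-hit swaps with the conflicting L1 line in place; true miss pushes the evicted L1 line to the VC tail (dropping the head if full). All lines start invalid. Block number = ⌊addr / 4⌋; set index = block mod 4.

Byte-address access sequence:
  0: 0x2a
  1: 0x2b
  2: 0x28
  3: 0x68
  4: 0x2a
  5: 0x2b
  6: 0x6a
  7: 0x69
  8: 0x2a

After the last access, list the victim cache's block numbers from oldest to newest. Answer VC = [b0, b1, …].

VC = [26]

#0 0x2a→b10/s2 MISS; vc=[]
#1 0x2b→b10/s2 L1-HIT; vc=[]
#2 0x28→b10/s2 L1-HIT; vc=[]
#3 0x68→b26/s2 MISS; vc=[10]
#4 0x2a→b10/s2 VC-HIT; vc=[26]
#5 0x2b→b10/s2 L1-HIT; vc=[26]
#6 0x6a→b26/s2 VC-HIT; vc=[10]
#7 0x69→b26/s2 L1-HIT; vc=[10]
#8 0x2a→b10/s2 VC-HIT; vc=[26]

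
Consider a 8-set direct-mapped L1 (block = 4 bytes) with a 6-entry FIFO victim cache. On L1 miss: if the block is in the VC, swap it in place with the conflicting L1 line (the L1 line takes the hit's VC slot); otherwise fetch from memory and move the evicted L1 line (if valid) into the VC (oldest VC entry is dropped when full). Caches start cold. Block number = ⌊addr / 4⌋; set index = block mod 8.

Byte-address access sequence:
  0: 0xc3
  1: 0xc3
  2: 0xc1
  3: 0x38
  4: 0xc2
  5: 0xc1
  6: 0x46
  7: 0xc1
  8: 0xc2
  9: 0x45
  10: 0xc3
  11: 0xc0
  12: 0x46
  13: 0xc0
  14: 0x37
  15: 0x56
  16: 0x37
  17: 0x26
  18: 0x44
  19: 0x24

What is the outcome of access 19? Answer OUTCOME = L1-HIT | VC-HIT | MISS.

#0 0xc3→b48/s0 MISS; vc=[]
#1 0xc3→b48/s0 L1-HIT; vc=[]
#2 0xc1→b48/s0 L1-HIT; vc=[]
#3 0x38→b14/s6 MISS; vc=[]
#4 0xc2→b48/s0 L1-HIT; vc=[]
#5 0xc1→b48/s0 L1-HIT; vc=[]
#6 0x46→b17/s1 MISS; vc=[]
#7 0xc1→b48/s0 L1-HIT; vc=[]
#8 0xc2→b48/s0 L1-HIT; vc=[]
#9 0x45→b17/s1 L1-HIT; vc=[]
#10 0xc3→b48/s0 L1-HIT; vc=[]
#11 0xc0→b48/s0 L1-HIT; vc=[]
#12 0x46→b17/s1 L1-HIT; vc=[]
#13 0xc0→b48/s0 L1-HIT; vc=[]
#14 0x37→b13/s5 MISS; vc=[]
#15 0x56→b21/s5 MISS; vc=[13]
#16 0x37→b13/s5 VC-HIT; vc=[21]
#17 0x26→b9/s1 MISS; vc=[21,17]
#18 0x44→b17/s1 VC-HIT; vc=[21,9]
#19 0x24→b9/s1 VC-HIT; vc=[21,17]

OUTCOME = VC-HIT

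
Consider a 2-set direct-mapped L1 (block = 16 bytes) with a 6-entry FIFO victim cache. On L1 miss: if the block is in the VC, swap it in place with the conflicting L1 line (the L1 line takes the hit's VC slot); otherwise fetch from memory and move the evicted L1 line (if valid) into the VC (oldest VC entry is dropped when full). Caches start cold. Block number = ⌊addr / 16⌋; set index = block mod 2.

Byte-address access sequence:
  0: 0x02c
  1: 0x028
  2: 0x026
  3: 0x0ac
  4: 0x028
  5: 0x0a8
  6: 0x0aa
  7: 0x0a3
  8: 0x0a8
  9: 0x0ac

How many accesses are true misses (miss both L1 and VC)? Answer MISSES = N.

  [0] addr=0x2c blk=2 s=0: MISS | VC []
  [1] addr=0x28 blk=2 s=0: L1-HIT | VC []
  [2] addr=0x26 blk=2 s=0: L1-HIT | VC []
  [3] addr=0xac blk=10 s=0: MISS | VC [2]
  [4] addr=0x28 blk=2 s=0: VC-HIT | VC [10]
  [5] addr=0xa8 blk=10 s=0: VC-HIT | VC [2]
  [6] addr=0xaa blk=10 s=0: L1-HIT | VC [2]
  [7] addr=0xa3 blk=10 s=0: L1-HIT | VC [2]
  [8] addr=0xa8 blk=10 s=0: L1-HIT | VC [2]
  [9] addr=0xac blk=10 s=0: L1-HIT | VC [2]

MISSES = 2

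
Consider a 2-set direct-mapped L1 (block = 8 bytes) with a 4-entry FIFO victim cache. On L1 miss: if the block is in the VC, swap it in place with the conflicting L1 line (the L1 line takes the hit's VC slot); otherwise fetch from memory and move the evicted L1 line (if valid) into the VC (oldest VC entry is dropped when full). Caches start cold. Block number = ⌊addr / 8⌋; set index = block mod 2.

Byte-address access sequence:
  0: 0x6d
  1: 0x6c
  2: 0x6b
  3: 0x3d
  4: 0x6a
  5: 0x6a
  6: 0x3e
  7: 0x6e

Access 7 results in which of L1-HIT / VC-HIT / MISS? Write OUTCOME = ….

OUTCOME = VC-HIT

#0 0x6d→b13/s1 MISS; vc=[]
#1 0x6c→b13/s1 L1-HIT; vc=[]
#2 0x6b→b13/s1 L1-HIT; vc=[]
#3 0x3d→b7/s1 MISS; vc=[13]
#4 0x6a→b13/s1 VC-HIT; vc=[7]
#5 0x6a→b13/s1 L1-HIT; vc=[7]
#6 0x3e→b7/s1 VC-HIT; vc=[13]
#7 0x6e→b13/s1 VC-HIT; vc=[7]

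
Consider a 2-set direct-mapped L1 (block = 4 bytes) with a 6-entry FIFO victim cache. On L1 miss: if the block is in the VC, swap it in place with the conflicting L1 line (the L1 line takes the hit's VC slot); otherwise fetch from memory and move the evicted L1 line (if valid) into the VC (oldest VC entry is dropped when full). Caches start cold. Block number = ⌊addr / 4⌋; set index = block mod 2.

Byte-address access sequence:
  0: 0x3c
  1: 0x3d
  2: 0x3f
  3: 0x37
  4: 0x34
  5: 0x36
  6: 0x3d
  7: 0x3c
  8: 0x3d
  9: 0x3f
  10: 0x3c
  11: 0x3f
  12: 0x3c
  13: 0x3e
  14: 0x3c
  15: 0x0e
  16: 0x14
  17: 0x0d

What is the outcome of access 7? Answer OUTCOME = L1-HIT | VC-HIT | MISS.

OUTCOME = L1-HIT

#0 0x3c→b15/s1 MISS; vc=[]
#1 0x3d→b15/s1 L1-HIT; vc=[]
#2 0x3f→b15/s1 L1-HIT; vc=[]
#3 0x37→b13/s1 MISS; vc=[15]
#4 0x34→b13/s1 L1-HIT; vc=[15]
#5 0x36→b13/s1 L1-HIT; vc=[15]
#6 0x3d→b15/s1 VC-HIT; vc=[13]
#7 0x3c→b15/s1 L1-HIT; vc=[13]
#8 0x3d→b15/s1 L1-HIT; vc=[13]
#9 0x3f→b15/s1 L1-HIT; vc=[13]
#10 0x3c→b15/s1 L1-HIT; vc=[13]
#11 0x3f→b15/s1 L1-HIT; vc=[13]
#12 0x3c→b15/s1 L1-HIT; vc=[13]
#13 0x3e→b15/s1 L1-HIT; vc=[13]
#14 0x3c→b15/s1 L1-HIT; vc=[13]
#15 0xe→b3/s1 MISS; vc=[13,15]
#16 0x14→b5/s1 MISS; vc=[13,15,3]
#17 0xd→b3/s1 VC-HIT; vc=[13,15,5]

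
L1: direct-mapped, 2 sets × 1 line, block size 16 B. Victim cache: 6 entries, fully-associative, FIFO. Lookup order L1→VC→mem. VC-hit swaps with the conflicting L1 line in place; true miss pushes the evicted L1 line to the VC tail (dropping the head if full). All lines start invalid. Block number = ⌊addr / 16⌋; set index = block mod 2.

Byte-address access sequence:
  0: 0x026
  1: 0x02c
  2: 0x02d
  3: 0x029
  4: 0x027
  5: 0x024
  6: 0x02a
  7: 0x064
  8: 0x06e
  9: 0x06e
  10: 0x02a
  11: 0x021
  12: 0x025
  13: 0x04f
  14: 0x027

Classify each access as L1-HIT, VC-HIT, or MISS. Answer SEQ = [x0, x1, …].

  [0] addr=0x26 blk=2 s=0: MISS | VC []
  [1] addr=0x2c blk=2 s=0: L1-HIT | VC []
  [2] addr=0x2d blk=2 s=0: L1-HIT | VC []
  [3] addr=0x29 blk=2 s=0: L1-HIT | VC []
  [4] addr=0x27 blk=2 s=0: L1-HIT | VC []
  [5] addr=0x24 blk=2 s=0: L1-HIT | VC []
  [6] addr=0x2a blk=2 s=0: L1-HIT | VC []
  [7] addr=0x64 blk=6 s=0: MISS | VC [2]
  [8] addr=0x6e blk=6 s=0: L1-HIT | VC [2]
  [9] addr=0x6e blk=6 s=0: L1-HIT | VC [2]
  [10] addr=0x2a blk=2 s=0: VC-HIT | VC [6]
  [11] addr=0x21 blk=2 s=0: L1-HIT | VC [6]
  [12] addr=0x25 blk=2 s=0: L1-HIT | VC [6]
  [13] addr=0x4f blk=4 s=0: MISS | VC [6, 2]
  [14] addr=0x27 blk=2 s=0: VC-HIT | VC [6, 4]

SEQ = [MISS, L1-HIT, L1-HIT, L1-HIT, L1-HIT, L1-HIT, L1-HIT, MISS, L1-HIT, L1-HIT, VC-HIT, L1-HIT, L1-HIT, MISS, VC-HIT]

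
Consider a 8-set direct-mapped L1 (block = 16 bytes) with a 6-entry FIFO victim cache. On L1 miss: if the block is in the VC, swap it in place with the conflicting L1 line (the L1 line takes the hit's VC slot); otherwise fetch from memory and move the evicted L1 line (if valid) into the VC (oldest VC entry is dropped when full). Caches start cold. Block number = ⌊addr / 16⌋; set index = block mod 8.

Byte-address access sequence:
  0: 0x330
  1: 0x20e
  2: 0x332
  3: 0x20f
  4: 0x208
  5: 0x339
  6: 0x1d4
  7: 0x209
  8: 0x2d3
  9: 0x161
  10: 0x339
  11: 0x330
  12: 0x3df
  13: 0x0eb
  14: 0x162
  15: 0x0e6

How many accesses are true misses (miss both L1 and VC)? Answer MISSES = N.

#0 0x330→b51/s3 MISS; vc=[]
#1 0x20e→b32/s0 MISS; vc=[]
#2 0x332→b51/s3 L1-HIT; vc=[]
#3 0x20f→b32/s0 L1-HIT; vc=[]
#4 0x208→b32/s0 L1-HIT; vc=[]
#5 0x339→b51/s3 L1-HIT; vc=[]
#6 0x1d4→b29/s5 MISS; vc=[]
#7 0x209→b32/s0 L1-HIT; vc=[]
#8 0x2d3→b45/s5 MISS; vc=[29]
#9 0x161→b22/s6 MISS; vc=[29]
#10 0x339→b51/s3 L1-HIT; vc=[29]
#11 0x330→b51/s3 L1-HIT; vc=[29]
#12 0x3df→b61/s5 MISS; vc=[29,45]
#13 0xeb→b14/s6 MISS; vc=[29,45,22]
#14 0x162→b22/s6 VC-HIT; vc=[29,45,14]
#15 0xe6→b14/s6 VC-HIT; vc=[29,45,22]

MISSES = 7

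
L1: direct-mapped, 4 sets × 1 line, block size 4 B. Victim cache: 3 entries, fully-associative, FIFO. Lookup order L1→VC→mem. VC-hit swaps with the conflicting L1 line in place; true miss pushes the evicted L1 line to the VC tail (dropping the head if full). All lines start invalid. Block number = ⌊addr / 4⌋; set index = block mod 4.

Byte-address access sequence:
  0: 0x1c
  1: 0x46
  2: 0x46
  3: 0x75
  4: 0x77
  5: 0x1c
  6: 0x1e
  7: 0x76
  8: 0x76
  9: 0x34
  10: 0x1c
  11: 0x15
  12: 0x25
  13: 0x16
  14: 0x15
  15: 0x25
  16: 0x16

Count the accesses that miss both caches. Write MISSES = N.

0: 0x1c (blk 7, set 3) → MISS  vc=[]
1: 0x46 (blk 17, set 1) → MISS  vc=[]
2: 0x46 (blk 17, set 1) → L1-HIT  vc=[]
3: 0x75 (blk 29, set 1) → MISS  vc=[17]
4: 0x77 (blk 29, set 1) → L1-HIT  vc=[17]
5: 0x1c (blk 7, set 3) → L1-HIT  vc=[17]
6: 0x1e (blk 7, set 3) → L1-HIT  vc=[17]
7: 0x76 (blk 29, set 1) → L1-HIT  vc=[17]
8: 0x76 (blk 29, set 1) → L1-HIT  vc=[17]
9: 0x34 (blk 13, set 1) → MISS  vc=[17, 29]
10: 0x1c (blk 7, set 3) → L1-HIT  vc=[17, 29]
11: 0x15 (blk 5, set 1) → MISS  vc=[17, 29, 13]
12: 0x25 (blk 9, set 1) → MISS  vc=[29, 13, 5]
13: 0x16 (blk 5, set 1) → VC-HIT  vc=[29, 13, 9]
14: 0x15 (blk 5, set 1) → L1-HIT  vc=[29, 13, 9]
15: 0x25 (blk 9, set 1) → VC-HIT  vc=[29, 13, 5]
16: 0x16 (blk 5, set 1) → VC-HIT  vc=[29, 13, 9]

MISSES = 6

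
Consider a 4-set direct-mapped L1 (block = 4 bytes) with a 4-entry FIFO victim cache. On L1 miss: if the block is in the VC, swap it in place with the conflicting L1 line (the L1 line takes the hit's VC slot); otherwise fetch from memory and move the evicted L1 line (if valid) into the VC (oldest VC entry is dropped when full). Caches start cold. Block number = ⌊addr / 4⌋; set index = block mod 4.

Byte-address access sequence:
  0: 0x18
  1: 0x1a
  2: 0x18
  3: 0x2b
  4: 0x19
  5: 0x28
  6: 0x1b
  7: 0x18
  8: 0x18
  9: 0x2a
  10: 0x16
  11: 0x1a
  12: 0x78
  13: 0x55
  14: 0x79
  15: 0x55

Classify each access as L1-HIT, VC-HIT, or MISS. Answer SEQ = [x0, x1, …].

SEQ = [MISS, L1-HIT, L1-HIT, MISS, VC-HIT, VC-HIT, VC-HIT, L1-HIT, L1-HIT, VC-HIT, MISS, VC-HIT, MISS, MISS, L1-HIT, L1-HIT]

  [0] addr=0x18 blk=6 s=2: MISS | VC []
  [1] addr=0x1a blk=6 s=2: L1-HIT | VC []
  [2] addr=0x18 blk=6 s=2: L1-HIT | VC []
  [3] addr=0x2b blk=10 s=2: MISS | VC [6]
  [4] addr=0x19 blk=6 s=2: VC-HIT | VC [10]
  [5] addr=0x28 blk=10 s=2: VC-HIT | VC [6]
  [6] addr=0x1b blk=6 s=2: VC-HIT | VC [10]
  [7] addr=0x18 blk=6 s=2: L1-HIT | VC [10]
  [8] addr=0x18 blk=6 s=2: L1-HIT | VC [10]
  [9] addr=0x2a blk=10 s=2: VC-HIT | VC [6]
  [10] addr=0x16 blk=5 s=1: MISS | VC [6]
  [11] addr=0x1a blk=6 s=2: VC-HIT | VC [10]
  [12] addr=0x78 blk=30 s=2: MISS | VC [10, 6]
  [13] addr=0x55 blk=21 s=1: MISS | VC [10, 6, 5]
  [14] addr=0x79 blk=30 s=2: L1-HIT | VC [10, 6, 5]
  [15] addr=0x55 blk=21 s=1: L1-HIT | VC [10, 6, 5]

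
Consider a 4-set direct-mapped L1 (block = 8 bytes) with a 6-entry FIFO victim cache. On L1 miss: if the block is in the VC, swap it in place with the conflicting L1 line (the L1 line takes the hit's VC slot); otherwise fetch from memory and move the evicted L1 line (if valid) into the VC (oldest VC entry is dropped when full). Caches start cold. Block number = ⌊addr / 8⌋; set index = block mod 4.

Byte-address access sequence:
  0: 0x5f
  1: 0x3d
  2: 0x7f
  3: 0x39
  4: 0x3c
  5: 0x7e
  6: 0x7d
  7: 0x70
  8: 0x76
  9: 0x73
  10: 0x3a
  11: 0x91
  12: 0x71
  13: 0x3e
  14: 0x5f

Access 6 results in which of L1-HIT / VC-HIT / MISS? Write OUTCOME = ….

  [0] addr=0x5f blk=11 s=3: MISS | VC []
  [1] addr=0x3d blk=7 s=3: MISS | VC [11]
  [2] addr=0x7f blk=15 s=3: MISS | VC [11, 7]
  [3] addr=0x39 blk=7 s=3: VC-HIT | VC [11, 15]
  [4] addr=0x3c blk=7 s=3: L1-HIT | VC [11, 15]
  [5] addr=0x7e blk=15 s=3: VC-HIT | VC [11, 7]
  [6] addr=0x7d blk=15 s=3: L1-HIT | VC [11, 7]
  [7] addr=0x70 blk=14 s=2: MISS | VC [11, 7]
  [8] addr=0x76 blk=14 s=2: L1-HIT | VC [11, 7]
  [9] addr=0x73 blk=14 s=2: L1-HIT | VC [11, 7]
  [10] addr=0x3a blk=7 s=3: VC-HIT | VC [11, 15]
  [11] addr=0x91 blk=18 s=2: MISS | VC [11, 15, 14]
  [12] addr=0x71 blk=14 s=2: VC-HIT | VC [11, 15, 18]
  [13] addr=0x3e blk=7 s=3: L1-HIT | VC [11, 15, 18]
  [14] addr=0x5f blk=11 s=3: VC-HIT | VC [7, 15, 18]

OUTCOME = L1-HIT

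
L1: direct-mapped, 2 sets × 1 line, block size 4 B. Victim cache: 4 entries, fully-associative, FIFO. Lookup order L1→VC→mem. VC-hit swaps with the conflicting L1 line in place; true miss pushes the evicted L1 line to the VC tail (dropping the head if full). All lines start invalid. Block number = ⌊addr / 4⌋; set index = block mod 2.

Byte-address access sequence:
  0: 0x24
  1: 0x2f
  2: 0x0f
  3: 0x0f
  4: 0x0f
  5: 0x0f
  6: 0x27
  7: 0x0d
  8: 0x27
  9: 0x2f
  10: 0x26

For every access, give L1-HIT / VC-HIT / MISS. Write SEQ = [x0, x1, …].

  [0] addr=0x24 blk=9 s=1: MISS | VC []
  [1] addr=0x2f blk=11 s=1: MISS | VC [9]
  [2] addr=0xf blk=3 s=1: MISS | VC [9, 11]
  [3] addr=0xf blk=3 s=1: L1-HIT | VC [9, 11]
  [4] addr=0xf blk=3 s=1: L1-HIT | VC [9, 11]
  [5] addr=0xf blk=3 s=1: L1-HIT | VC [9, 11]
  [6] addr=0x27 blk=9 s=1: VC-HIT | VC [3, 11]
  [7] addr=0xd blk=3 s=1: VC-HIT | VC [9, 11]
  [8] addr=0x27 blk=9 s=1: VC-HIT | VC [3, 11]
  [9] addr=0x2f blk=11 s=1: VC-HIT | VC [3, 9]
  [10] addr=0x26 blk=9 s=1: VC-HIT | VC [3, 11]

SEQ = [MISS, MISS, MISS, L1-HIT, L1-HIT, L1-HIT, VC-HIT, VC-HIT, VC-HIT, VC-HIT, VC-HIT]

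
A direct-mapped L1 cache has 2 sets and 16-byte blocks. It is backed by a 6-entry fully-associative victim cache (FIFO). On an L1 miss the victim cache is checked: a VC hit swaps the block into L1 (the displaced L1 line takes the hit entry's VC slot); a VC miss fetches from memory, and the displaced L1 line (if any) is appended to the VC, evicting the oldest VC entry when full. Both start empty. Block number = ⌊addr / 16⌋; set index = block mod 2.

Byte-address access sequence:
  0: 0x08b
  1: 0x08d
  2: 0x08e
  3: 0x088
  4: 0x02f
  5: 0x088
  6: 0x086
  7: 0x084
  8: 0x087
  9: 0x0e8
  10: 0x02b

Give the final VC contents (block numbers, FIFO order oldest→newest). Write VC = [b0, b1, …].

VC = [14, 8]

#0 0x8b→b8/s0 MISS; vc=[]
#1 0x8d→b8/s0 L1-HIT; vc=[]
#2 0x8e→b8/s0 L1-HIT; vc=[]
#3 0x88→b8/s0 L1-HIT; vc=[]
#4 0x2f→b2/s0 MISS; vc=[8]
#5 0x88→b8/s0 VC-HIT; vc=[2]
#6 0x86→b8/s0 L1-HIT; vc=[2]
#7 0x84→b8/s0 L1-HIT; vc=[2]
#8 0x87→b8/s0 L1-HIT; vc=[2]
#9 0xe8→b14/s0 MISS; vc=[2,8]
#10 0x2b→b2/s0 VC-HIT; vc=[14,8]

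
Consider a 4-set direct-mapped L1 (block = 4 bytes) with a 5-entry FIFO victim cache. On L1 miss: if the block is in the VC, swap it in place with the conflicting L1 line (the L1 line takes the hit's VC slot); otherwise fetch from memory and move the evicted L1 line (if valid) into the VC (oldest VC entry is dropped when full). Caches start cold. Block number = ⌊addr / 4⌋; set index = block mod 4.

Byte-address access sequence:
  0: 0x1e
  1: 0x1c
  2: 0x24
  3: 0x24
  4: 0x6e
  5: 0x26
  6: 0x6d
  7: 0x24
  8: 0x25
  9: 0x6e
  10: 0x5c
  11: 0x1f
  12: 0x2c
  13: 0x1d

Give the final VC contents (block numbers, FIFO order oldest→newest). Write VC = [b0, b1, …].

0: 0x1e (blk 7, set 3) → MISS  vc=[]
1: 0x1c (blk 7, set 3) → L1-HIT  vc=[]
2: 0x24 (blk 9, set 1) → MISS  vc=[]
3: 0x24 (blk 9, set 1) → L1-HIT  vc=[]
4: 0x6e (blk 27, set 3) → MISS  vc=[7]
5: 0x26 (blk 9, set 1) → L1-HIT  vc=[7]
6: 0x6d (blk 27, set 3) → L1-HIT  vc=[7]
7: 0x24 (blk 9, set 1) → L1-HIT  vc=[7]
8: 0x25 (blk 9, set 1) → L1-HIT  vc=[7]
9: 0x6e (blk 27, set 3) → L1-HIT  vc=[7]
10: 0x5c (blk 23, set 3) → MISS  vc=[7, 27]
11: 0x1f (blk 7, set 3) → VC-HIT  vc=[23, 27]
12: 0x2c (blk 11, set 3) → MISS  vc=[23, 27, 7]
13: 0x1d (blk 7, set 3) → VC-HIT  vc=[23, 27, 11]

VC = [23, 27, 11]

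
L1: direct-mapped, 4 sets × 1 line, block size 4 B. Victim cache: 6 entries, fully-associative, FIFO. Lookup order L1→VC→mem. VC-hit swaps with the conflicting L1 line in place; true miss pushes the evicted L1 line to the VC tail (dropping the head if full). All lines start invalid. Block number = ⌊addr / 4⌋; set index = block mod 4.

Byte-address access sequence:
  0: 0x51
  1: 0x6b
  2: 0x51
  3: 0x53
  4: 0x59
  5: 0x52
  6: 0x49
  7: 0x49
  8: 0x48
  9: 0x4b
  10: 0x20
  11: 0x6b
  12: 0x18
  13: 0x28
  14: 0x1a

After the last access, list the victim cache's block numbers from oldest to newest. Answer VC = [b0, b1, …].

0: 0x51 (blk 20, set 0) → MISS  vc=[]
1: 0x6b (blk 26, set 2) → MISS  vc=[]
2: 0x51 (blk 20, set 0) → L1-HIT  vc=[]
3: 0x53 (blk 20, set 0) → L1-HIT  vc=[]
4: 0x59 (blk 22, set 2) → MISS  vc=[26]
5: 0x52 (blk 20, set 0) → L1-HIT  vc=[26]
6: 0x49 (blk 18, set 2) → MISS  vc=[26, 22]
7: 0x49 (blk 18, set 2) → L1-HIT  vc=[26, 22]
8: 0x48 (blk 18, set 2) → L1-HIT  vc=[26, 22]
9: 0x4b (blk 18, set 2) → L1-HIT  vc=[26, 22]
10: 0x20 (blk 8, set 0) → MISS  vc=[26, 22, 20]
11: 0x6b (blk 26, set 2) → VC-HIT  vc=[18, 22, 20]
12: 0x18 (blk 6, set 2) → MISS  vc=[18, 22, 20, 26]
13: 0x28 (blk 10, set 2) → MISS  vc=[18, 22, 20, 26, 6]
14: 0x1a (blk 6, set 2) → VC-HIT  vc=[18, 22, 20, 26, 10]

VC = [18, 22, 20, 26, 10]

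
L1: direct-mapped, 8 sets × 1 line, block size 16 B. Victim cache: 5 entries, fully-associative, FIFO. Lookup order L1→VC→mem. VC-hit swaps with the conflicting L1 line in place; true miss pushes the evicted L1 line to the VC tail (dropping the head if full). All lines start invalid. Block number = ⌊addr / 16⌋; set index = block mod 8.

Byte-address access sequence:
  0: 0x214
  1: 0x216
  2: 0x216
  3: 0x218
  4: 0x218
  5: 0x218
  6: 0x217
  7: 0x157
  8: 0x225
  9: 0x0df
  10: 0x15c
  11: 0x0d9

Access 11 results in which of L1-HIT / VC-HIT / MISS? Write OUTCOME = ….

#0 0x214→b33/s1 MISS; vc=[]
#1 0x216→b33/s1 L1-HIT; vc=[]
#2 0x216→b33/s1 L1-HIT; vc=[]
#3 0x218→b33/s1 L1-HIT; vc=[]
#4 0x218→b33/s1 L1-HIT; vc=[]
#5 0x218→b33/s1 L1-HIT; vc=[]
#6 0x217→b33/s1 L1-HIT; vc=[]
#7 0x157→b21/s5 MISS; vc=[]
#8 0x225→b34/s2 MISS; vc=[]
#9 0xdf→b13/s5 MISS; vc=[21]
#10 0x15c→b21/s5 VC-HIT; vc=[13]
#11 0xd9→b13/s5 VC-HIT; vc=[21]

OUTCOME = VC-HIT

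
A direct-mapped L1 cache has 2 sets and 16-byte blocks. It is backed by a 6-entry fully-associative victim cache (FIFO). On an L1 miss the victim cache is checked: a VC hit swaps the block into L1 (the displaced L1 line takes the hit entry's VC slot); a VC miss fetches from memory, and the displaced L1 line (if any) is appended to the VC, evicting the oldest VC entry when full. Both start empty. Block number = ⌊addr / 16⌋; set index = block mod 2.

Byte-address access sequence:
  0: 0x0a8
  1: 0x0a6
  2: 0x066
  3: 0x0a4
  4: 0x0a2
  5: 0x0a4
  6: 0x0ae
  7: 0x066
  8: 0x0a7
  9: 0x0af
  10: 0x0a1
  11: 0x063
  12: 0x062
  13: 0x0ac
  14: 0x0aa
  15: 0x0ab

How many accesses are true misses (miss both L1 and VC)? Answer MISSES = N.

MISSES = 2

0: 0xa8 (blk 10, set 0) → MISS  vc=[]
1: 0xa6 (blk 10, set 0) → L1-HIT  vc=[]
2: 0x66 (blk 6, set 0) → MISS  vc=[10]
3: 0xa4 (blk 10, set 0) → VC-HIT  vc=[6]
4: 0xa2 (blk 10, set 0) → L1-HIT  vc=[6]
5: 0xa4 (blk 10, set 0) → L1-HIT  vc=[6]
6: 0xae (blk 10, set 0) → L1-HIT  vc=[6]
7: 0x66 (blk 6, set 0) → VC-HIT  vc=[10]
8: 0xa7 (blk 10, set 0) → VC-HIT  vc=[6]
9: 0xaf (blk 10, set 0) → L1-HIT  vc=[6]
10: 0xa1 (blk 10, set 0) → L1-HIT  vc=[6]
11: 0x63 (blk 6, set 0) → VC-HIT  vc=[10]
12: 0x62 (blk 6, set 0) → L1-HIT  vc=[10]
13: 0xac (blk 10, set 0) → VC-HIT  vc=[6]
14: 0xaa (blk 10, set 0) → L1-HIT  vc=[6]
15: 0xab (blk 10, set 0) → L1-HIT  vc=[6]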